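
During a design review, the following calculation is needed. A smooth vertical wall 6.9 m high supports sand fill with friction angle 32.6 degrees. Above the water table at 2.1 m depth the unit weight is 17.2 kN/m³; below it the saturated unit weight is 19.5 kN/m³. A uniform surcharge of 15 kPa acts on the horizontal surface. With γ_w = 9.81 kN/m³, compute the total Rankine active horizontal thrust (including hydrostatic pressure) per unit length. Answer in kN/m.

241 kN/m

K_a = tan²(45° − φ/2) = 0.2997.
γ' = 19.5 − 9.81 = 9.690 kN/m³. h₂ = H − d_w = 4.8 m.
σ'_h: at surface K_a·q = 4.496; at WT K_a(q+γd_w) = 15.32; at base K_a(q+γd_w+γ'h₂) = 29.26 kPa.
P₁ = ½(4.496+15.32)×2.1 = 20.81; P₂ = ½(15.32+29.26)×4.8 = 107.0; P_w = ½γ_w h₂² = 113.0.
Total = 20.81+107.0+113.0 = 240.8 kN/m.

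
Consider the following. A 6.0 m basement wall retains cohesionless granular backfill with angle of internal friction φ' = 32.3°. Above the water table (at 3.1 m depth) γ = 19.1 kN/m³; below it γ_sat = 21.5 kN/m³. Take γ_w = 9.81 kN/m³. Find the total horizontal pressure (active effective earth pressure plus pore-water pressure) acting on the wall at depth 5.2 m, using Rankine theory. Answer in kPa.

46.0 kPa

K_a = (1 − sin φ)/(1 + sin φ) = 0.3035.
γ' = 21.5 − 9.81 = 11.69 kN/m³.
Effective vertical stress at 5.2 m: σ'_v = 19.1×3.1 + 11.69×2.10 = 83.76 kPa.
σ'_h = K_a σ'_v = 0.3035 × 83.76 = 25.42 kPa; u = γ_w × 2.10 = 20.60 kPa.
Total σ_h = 25.42 + 20.60 = 46.02 kPa.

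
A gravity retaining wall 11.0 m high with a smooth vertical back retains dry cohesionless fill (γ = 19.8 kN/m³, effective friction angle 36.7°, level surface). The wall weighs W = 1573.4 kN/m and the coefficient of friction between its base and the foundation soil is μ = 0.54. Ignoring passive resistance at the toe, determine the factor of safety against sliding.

2.82

K_a = tan²(45° − 36.7°/2) = 0.2519.
P_a = ½K_aγH² = 0.5×0.2519×19.8×11.0² = 301.7 kN/m, acting at H/3 = 3.667 m above the base.
FS_sliding = μW / P_a = 0.54×1573.4 / 301.7 = 2.816.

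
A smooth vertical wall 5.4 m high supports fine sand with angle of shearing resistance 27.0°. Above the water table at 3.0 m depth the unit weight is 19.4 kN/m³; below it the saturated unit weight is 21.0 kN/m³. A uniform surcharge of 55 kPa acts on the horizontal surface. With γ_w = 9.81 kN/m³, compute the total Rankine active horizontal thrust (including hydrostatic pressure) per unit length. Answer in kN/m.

237 kN/m

K_a = tan²(45° − φ/2) = 0.3755.
γ' = 21.0 − 9.81 = 11.19 kN/m³. h₂ = H − d_w = 2.4 m.
σ'_h: at surface K_a·q = 20.65; at WT K_a(q+γd_w) = 42.51; at base K_a(q+γd_w+γ'h₂) = 52.59 kPa.
P₁ = ½(20.65+42.51)×3.0 = 94.74; P₂ = ½(42.51+52.59)×2.4 = 114.1; P_w = ½γ_w h₂² = 28.25.
Total = 94.74+114.1+28.25 = 237.1 kN/m.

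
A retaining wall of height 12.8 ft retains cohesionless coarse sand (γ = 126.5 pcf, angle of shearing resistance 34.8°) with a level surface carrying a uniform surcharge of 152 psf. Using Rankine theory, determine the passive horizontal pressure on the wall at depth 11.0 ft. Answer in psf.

K_p = (1 + sin φ)/(1 − sin φ) = 3.659.
σ_v = γz + q = 126.5 × 11.0 + 152 = 1544 psf.
σ_h = K_p σ_v = 3.659 × 1544 = 5648 psf.

5650 psf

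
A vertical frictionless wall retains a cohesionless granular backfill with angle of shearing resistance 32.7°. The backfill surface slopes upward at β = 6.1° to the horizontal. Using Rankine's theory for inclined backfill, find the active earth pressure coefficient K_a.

0.303

K_a = cos β · (cos β − √(cos²β − cos²φ)) / (cos β + √(cos²β − cos²φ)).
cos β = 0.9943, cos φ = 0.8415, √(cos²β − cos²φ) = 0.5297.
K_a = 0.9943 × (0.9943 − 0.5297)/(0.9943 + 0.5297) = 0.3032.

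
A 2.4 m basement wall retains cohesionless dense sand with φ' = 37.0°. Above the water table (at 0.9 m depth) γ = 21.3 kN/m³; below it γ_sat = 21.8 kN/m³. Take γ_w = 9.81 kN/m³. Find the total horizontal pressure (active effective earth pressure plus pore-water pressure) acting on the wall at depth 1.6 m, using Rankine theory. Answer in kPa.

K_a = (1 − sin φ)/(1 + sin φ) = 0.2486.
γ' = 21.8 − 9.81 = 11.99 kN/m³.
Effective vertical stress at 1.6 m: σ'_v = 21.3×0.9 + 11.99×0.700 = 27.56 kPa.
σ'_h = K_a σ'_v = 0.2486 × 27.56 = 6.852 kPa; u = γ_w × 0.700 = 6.867 kPa.
Total σ_h = 6.852 + 6.867 = 13.72 kPa.

13.7 kPa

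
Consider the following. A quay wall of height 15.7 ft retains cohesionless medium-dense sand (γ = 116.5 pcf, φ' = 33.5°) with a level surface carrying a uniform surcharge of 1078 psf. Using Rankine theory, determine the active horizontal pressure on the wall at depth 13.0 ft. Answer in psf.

748 psf

K_a = (1 − sin φ)/(1 + sin φ) = 0.2887.
σ_v = γz + q = 116.5 × 13.0 + 1078 = 2592 psf.
σ_h = K_a σ_v = 0.2887 × 2592 = 748.5 psf.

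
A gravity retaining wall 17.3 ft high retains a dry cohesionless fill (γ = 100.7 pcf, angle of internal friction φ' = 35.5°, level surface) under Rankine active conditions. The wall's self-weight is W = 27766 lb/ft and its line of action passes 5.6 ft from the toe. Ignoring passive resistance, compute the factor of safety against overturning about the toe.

K_a = tan²(45° − 35.5°/2) = 0.2653.
P_a = ½K_aγH² = 0.5×0.2653×100.7×17.3² = 3997 lb/ft, acting at H/3 = 5.767 ft above the base.
Overturning moment M_o = P_a × H/3 = 3997 × 5.767 = 23050.
Resisting moment M_r = W × 5.6 = 27766 × 5.6 = 155500.
FS_overturning = M_r/M_o = 155500/23050 = 6.745.

6.75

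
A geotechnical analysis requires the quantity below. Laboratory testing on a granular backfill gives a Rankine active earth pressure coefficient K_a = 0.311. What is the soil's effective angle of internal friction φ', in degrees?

K_a = tan²(45° − φ/2) ⇒ 45° − φ/2 = arctan(√0.311) = 29.15°.
φ = 2(45° − 29.15°) = 31.71°.

31.7°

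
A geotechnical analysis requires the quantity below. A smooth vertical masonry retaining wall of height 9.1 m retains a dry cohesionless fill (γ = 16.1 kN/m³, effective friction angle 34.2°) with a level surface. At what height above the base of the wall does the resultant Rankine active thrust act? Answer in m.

3.03 m

K_a = 0.2803.
The pressure distribution is triangular, so the resultant acts at H/3 above the base = 9.1/3 = 3.033 m.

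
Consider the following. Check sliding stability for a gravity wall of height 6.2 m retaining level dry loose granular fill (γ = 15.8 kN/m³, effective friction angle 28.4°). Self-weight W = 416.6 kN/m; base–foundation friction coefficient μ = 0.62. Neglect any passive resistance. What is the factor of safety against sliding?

K_a = tan²(45° − 28.4°/2) = 0.3554.
P_a = ½K_aγH² = 0.5×0.3554×15.8×6.2² = 107.9 kN/m, acting at H/3 = 2.067 m above the base.
FS_sliding = μW / P_a = 0.62×416.6 / 107.9 = 2.394.

2.39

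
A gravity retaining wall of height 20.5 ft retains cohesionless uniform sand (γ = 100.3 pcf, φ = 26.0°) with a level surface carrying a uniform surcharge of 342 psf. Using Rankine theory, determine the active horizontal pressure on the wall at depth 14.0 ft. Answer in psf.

K_a = (1 − sin φ)/(1 + sin φ) = 0.3905.
σ_v = γz + q = 100.3 × 14.0 + 342 = 1746 psf.
σ_h = K_a σ_v = 0.3905 × 1746 = 681.8 psf.

682 psf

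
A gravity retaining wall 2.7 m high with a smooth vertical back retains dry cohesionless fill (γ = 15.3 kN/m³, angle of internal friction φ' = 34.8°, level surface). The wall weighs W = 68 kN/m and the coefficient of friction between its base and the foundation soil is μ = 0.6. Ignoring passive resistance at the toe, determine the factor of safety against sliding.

2.68

K_a = tan²(45° − 34.8°/2) = 0.2733.
P_a = ½K_aγH² = 0.5×0.2733×15.3×2.7² = 15.24 kN/m, acting at H/3 = 0.9000 m above the base.
FS_sliding = μW / P_a = 0.6×68 / 15.24 = 2.677.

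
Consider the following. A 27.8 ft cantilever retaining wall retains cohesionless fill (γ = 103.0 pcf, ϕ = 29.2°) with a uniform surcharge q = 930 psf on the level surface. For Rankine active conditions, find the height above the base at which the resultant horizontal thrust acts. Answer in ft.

11.1 ft

K_a = 0.3442.
Triangular part P₁ = ½K_aγH² = 13700 at H/3 = 9.267 ft; rectangular part P₂ = K_a q H = 8899 at H/2 = 13.90 ft.
ȳ = (P₁·9.267 + P₂·13.90)/(P₁+P₂) = 11.09 ft.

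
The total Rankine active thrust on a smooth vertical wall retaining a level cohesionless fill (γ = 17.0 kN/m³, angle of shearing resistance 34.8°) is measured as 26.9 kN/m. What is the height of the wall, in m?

K_a = 0.2733. P_a = ½ K_a γ H² ⇒ H = √(2P_a/(K_a γ)).
H = √(2×26.9/(0.2733×17.0)) = 3.403 m.

3.40 m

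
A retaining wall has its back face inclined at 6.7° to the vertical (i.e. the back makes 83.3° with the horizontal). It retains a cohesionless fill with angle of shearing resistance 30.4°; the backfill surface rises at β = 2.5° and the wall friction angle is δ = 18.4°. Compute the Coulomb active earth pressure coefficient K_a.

0.356

K_a = sin²(α+φ) / [sin²α · sin(α−δ) · (1 + √{sin(φ+δ)sin(φ−β) / (sin(α−δ)sin(α+β))})²].
With α = 83.3°, φ = 30.4°, δ = 18.4°, β = 2.5°: K_a = 0.3557.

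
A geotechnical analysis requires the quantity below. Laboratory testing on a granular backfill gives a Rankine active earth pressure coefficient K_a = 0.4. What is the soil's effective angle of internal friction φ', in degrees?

25.4°

K_a = tan²(45° − φ/2) ⇒ 45° − φ/2 = arctan(√0.4) = 32.31°.
φ = 2(45° − 32.31°) = 25.38°.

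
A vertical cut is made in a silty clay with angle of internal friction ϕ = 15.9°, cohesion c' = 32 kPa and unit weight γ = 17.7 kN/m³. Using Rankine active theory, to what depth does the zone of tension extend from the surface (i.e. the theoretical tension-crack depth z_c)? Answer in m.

4.79 m

K_a = tan²(45° − 15.9°/2) = 0.5699; √K_a = 0.7549.
The active pressure is zero where K_a γ z = 2c√K_a, so z_c = 2c/(γ√K_a) = 2×32/(17.7×0.7549) = 4.790 m.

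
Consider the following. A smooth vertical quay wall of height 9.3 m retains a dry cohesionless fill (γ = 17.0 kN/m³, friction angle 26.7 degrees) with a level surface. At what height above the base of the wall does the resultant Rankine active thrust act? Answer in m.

3.10 m

K_a = 0.3800.
The pressure distribution is triangular, so the resultant acts at H/3 above the base = 9.3/3 = 3.100 m.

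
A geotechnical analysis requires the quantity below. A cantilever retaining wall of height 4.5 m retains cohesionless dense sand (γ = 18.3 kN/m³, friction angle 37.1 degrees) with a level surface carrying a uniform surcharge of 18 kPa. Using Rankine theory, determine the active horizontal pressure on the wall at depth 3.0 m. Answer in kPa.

18.0 kPa

K_a = (1 − sin φ)/(1 + sin φ) = 0.2475.
σ_v = γz + q = 18.3 × 3.0 + 18 = 72.90 kPa.
σ_h = K_a σ_v = 0.2475 × 72.90 = 18.04 kPa.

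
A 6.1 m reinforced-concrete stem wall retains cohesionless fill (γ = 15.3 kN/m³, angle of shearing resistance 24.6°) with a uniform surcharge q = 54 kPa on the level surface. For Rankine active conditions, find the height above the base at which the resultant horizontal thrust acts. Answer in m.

2.58 m

K_a = 0.4121.
Triangular part P₁ = ½K_aγH² = 117.3 at H/3 = 2.033 m; rectangular part P₂ = K_a q H = 135.8 at H/2 = 3.050 m.
ȳ = (P₁·2.033 + P₂·3.050)/(P₁+P₂) = 2.579 m.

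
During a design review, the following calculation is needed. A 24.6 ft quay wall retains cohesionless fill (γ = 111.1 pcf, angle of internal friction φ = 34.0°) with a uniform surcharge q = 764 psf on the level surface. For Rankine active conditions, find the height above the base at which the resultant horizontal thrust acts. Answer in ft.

9.67 ft

K_a = 0.2827.
Triangular part P₁ = ½K_aγH² = 9504 at H/3 = 8.200 ft; rectangular part P₂ = K_a q H = 5313 at H/2 = 12.30 ft.
ȳ = (P₁·8.200 + P₂·12.30)/(P₁+P₂) = 9.670 ft.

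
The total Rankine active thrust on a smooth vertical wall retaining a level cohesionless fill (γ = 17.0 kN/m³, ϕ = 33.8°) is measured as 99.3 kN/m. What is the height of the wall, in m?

K_a = 0.2851. P_a = ½ K_a γ H² ⇒ H = √(2P_a/(K_a γ)).
H = √(2×99.3/(0.2851×17.0)) = 6.401 m.

6.40 m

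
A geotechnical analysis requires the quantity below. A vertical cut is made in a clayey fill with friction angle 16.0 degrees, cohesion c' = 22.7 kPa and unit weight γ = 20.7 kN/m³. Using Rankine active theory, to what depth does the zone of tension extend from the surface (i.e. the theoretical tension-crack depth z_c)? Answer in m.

K_a = tan²(45° − 16.0°/2) = 0.5678; √K_a = 0.7536.
The active pressure is zero where K_a γ z = 2c√K_a, so z_c = 2c/(γ√K_a) = 2×22.7/(20.7×0.7536) = 2.911 m.

2.91 m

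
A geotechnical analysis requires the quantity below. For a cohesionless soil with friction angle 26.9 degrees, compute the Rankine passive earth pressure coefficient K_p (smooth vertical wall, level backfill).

2.65

K_p = (1 + sin φ)/(1 − sin φ) = tan²(45° + 26.9°/2) = 2.653.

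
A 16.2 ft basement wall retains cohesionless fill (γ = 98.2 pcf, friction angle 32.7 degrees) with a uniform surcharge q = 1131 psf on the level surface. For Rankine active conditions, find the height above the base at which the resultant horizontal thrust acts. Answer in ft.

6.99 ft

K_a = 0.2985.
Triangular part P₁ = ½K_aγH² = 3846 at H/3 = 5.400 ft; rectangular part P₂ = K_a q H = 5469 at H/2 = 8.100 ft.
ȳ = (P₁·5.400 + P₂·8.100)/(P₁+P₂) = 6.985 ft.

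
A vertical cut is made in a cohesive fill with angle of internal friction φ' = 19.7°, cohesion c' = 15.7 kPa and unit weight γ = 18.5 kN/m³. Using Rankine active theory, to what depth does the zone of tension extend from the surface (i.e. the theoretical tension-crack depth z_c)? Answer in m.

K_a = tan²(45° − 19.7°/2) = 0.4958; √K_a = 0.7041.
The active pressure is zero where K_a γ z = 2c√K_a, so z_c = 2c/(γ√K_a) = 2×15.7/(18.5×0.7041) = 2.411 m.

2.41 m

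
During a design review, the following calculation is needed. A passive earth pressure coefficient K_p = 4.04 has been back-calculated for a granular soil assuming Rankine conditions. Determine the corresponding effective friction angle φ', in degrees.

37.1°

K_p = (1+sin φ)/(1−sin φ) ⇒ sin φ = (K_p − 1)/(K_p + 1) = 0.6032.
φ = arcsin(0.6032) = 37.10°.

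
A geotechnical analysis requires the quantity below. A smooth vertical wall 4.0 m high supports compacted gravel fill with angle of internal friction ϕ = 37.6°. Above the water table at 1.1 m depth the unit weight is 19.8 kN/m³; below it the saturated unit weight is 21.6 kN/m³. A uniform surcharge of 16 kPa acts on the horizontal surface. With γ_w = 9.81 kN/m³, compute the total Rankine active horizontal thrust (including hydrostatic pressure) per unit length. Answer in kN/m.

K_a = tan²(45° − φ/2) = 0.2421.
γ' = 21.6 − 9.81 = 11.79 kN/m³. h₂ = H − d_w = 2.9 m.
σ'_h: at surface K_a·q = 3.874; at WT K_a(q+γd_w) = 9.147; at base K_a(q+γd_w+γ'h₂) = 17.43 kPa.
P₁ = ½(3.874+9.147)×1.1 = 7.162; P₂ = ½(9.147+17.43)×2.9 = 38.53; P_w = ½γ_w h₂² = 41.25.
Total = 7.162+38.53+41.25 = 86.94 kN/m.

86.9 kN/m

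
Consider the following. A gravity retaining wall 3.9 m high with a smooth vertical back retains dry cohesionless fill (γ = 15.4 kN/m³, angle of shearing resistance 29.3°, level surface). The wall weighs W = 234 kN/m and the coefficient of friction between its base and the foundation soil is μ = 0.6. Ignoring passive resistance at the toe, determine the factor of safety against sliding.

K_a = tan²(45° − 29.3°/2) = 0.3428.
P_a = ½K_aγH² = 0.5×0.3428×15.4×3.9² = 40.15 kN/m, acting at H/3 = 1.300 m above the base.
FS_sliding = μW / P_a = 0.6×234 / 40.15 = 3.497.

3.50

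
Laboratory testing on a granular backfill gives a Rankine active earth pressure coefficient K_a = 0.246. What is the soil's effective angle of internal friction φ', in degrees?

37.2°

K_a = tan²(45° − φ/2) ⇒ 45° − φ/2 = arctan(√0.246) = 26.38°.
φ = 2(45° − 26.38°) = 37.24°.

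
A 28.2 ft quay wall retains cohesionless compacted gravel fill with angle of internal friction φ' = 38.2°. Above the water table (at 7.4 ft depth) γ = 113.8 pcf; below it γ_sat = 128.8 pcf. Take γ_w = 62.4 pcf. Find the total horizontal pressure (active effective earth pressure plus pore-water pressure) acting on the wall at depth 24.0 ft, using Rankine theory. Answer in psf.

K_a = (1 − sin φ)/(1 + sin φ) = 0.2358.
γ' = 128.8 − 62.4 = 66.40 pcf.
Effective vertical stress at 24.0 ft: σ'_v = 113.8×7.4 + 66.40×16.6 = 1944 psf.
σ'_h = K_a σ'_v = 0.2358 × 1944 = 458.4 psf; u = γ_w × 16.6 = 1036 psf.
Total σ_h = 458.4 + 1036 = 1494 psf.

1490 psf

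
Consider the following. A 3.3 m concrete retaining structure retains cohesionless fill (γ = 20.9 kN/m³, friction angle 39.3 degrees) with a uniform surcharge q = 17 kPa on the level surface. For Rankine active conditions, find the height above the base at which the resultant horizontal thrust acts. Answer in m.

K_a = 0.2245.
Triangular part P₁ = ½K_aγH² = 25.54 at H/3 = 1.100 m; rectangular part P₂ = K_a q H = 12.59 at H/2 = 1.650 m.
ȳ = (P₁·1.100 + P₂·1.650)/(P₁+P₂) = 1.282 m.

1.28 m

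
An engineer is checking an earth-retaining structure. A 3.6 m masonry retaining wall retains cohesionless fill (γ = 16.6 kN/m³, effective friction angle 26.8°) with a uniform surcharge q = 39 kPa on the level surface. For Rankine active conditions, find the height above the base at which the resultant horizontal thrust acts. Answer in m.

1.54 m

K_a = 0.3785.
Triangular part P₁ = ½K_aγH² = 40.71 at H/3 = 1.200 m; rectangular part P₂ = K_a q H = 53.14 at H/2 = 1.800 m.
ȳ = (P₁·1.200 + P₂·1.800)/(P₁+P₂) = 1.540 m.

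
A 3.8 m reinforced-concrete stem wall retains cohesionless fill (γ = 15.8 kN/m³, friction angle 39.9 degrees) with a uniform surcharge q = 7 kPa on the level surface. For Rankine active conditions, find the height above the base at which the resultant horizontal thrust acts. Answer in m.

1.39 m

K_a = 0.2184.
Triangular part P₁ = ½K_aγH² = 24.92 at H/3 = 1.267 m; rectangular part P₂ = K_a q H = 5.810 at H/2 = 1.900 m.
ȳ = (P₁·1.267 + P₂·1.900)/(P₁+P₂) = 1.386 m.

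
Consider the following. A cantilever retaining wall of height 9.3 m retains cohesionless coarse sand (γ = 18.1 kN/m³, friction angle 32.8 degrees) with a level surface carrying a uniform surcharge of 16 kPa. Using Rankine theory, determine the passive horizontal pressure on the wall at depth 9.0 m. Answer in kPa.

602 kPa

K_p = (1 + sin φ)/(1 − sin φ) = 3.364.
σ_v = γz + q = 18.1 × 9.0 + 16 = 178.9 kPa.
σ_h = K_p σ_v = 3.364 × 178.9 = 601.8 kPa.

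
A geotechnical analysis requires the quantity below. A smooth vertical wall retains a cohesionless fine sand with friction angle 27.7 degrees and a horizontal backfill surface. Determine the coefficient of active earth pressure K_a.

0.365

K_a = tan²(45° − φ/2) = tan²(31.15°) = 0.3653.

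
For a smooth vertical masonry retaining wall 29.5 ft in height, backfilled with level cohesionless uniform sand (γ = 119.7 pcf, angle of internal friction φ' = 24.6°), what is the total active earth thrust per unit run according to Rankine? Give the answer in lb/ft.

K_a = tan²(45° − φ/2) = 0.4121.
P_a = ½ K_a γ H² = 0.5 × 0.4121 × 119.7 × 29.5² = 21470 lb/ft.

21500 lb/ft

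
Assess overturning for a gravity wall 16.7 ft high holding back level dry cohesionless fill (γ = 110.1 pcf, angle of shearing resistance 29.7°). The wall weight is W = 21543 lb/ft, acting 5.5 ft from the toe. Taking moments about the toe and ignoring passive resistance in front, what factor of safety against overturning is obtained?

K_a = tan²(45° − 29.7°/2) = 0.3374.
P_a = ½K_aγH² = 0.5×0.3374×110.1×16.7² = 5180 lb/ft, acting at H/3 = 5.567 ft above the base.
Overturning moment M_o = P_a × H/3 = 5180 × 5.567 = 28830.
Resisting moment M_r = W × 5.5 = 21543 × 5.5 = 118500.
FS_overturning = M_r/M_o = 118500/28830 = 4.109.

4.11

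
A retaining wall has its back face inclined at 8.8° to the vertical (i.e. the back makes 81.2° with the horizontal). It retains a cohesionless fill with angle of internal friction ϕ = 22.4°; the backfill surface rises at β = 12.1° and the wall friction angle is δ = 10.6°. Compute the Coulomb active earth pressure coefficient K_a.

K_a = sin²(α+φ) / [sin²α · sin(α−δ) · (1 + √{sin(φ+δ)sin(φ−β) / (sin(α−δ)sin(α+β))})²].
With α = 81.2°, φ = 22.4°, δ = 10.6°, β = 12.1°: K_a = 0.5872.

0.587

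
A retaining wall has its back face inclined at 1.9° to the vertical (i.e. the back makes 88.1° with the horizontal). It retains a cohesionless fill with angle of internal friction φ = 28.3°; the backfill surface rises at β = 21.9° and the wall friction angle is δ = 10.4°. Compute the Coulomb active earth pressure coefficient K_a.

0.505

K_a = sin²(α+φ) / [sin²α · sin(α−δ) · (1 + √{sin(φ+δ)sin(φ−β) / (sin(α−δ)sin(α+β))})²].
With α = 88.1°, φ = 28.3°, δ = 10.4°, β = 21.9°: K_a = 0.5053.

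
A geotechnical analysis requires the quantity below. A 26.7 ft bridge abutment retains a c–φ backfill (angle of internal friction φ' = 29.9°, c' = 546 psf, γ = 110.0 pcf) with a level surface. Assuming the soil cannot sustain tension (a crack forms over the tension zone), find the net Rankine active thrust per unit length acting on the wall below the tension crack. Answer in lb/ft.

K_a = 0.3347; √K_a = 0.5785.
Tension-crack depth z_c = 2c/(γ√K_a) = 2×546/(110.0×0.5785) = 17.16 ft.
σ_a at base = K_a γ H − 2c√K_a = 0.3347×110.0×26.7 − 2×546×0.5785 = 351.2 psf.
P_a = ½ × 351.2 × (H − z_c) = 0.5×351.2×9.540 = 1675 lb/ft.

1680 lb/ft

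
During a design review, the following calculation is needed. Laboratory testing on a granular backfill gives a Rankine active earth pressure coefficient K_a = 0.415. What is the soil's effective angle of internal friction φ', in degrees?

24.4°

K_a = tan²(45° − φ/2) ⇒ 45° − φ/2 = arctan(√0.415) = 32.79°.
φ = 2(45° − 32.79°) = 24.42°.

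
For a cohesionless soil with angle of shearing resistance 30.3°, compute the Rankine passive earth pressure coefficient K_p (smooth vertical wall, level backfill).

3.04

K_p = (1 + sin φ)/(1 − sin φ) = tan²(45° + 30.3°/2) = 3.037.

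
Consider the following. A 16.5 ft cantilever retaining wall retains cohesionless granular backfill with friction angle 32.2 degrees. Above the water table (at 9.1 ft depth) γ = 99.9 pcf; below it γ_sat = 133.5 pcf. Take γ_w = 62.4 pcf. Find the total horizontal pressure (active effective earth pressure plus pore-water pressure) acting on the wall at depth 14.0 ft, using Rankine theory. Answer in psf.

689 psf

K_a = (1 − sin φ)/(1 + sin φ) = 0.3047.
γ' = 133.5 − 62.4 = 71.10 pcf.
Effective vertical stress at 14.0 ft: σ'_v = 99.9×9.1 + 71.10×4.90 = 1257 psf.
σ'_h = K_a σ'_v = 0.3047 × 1257 = 383.2 psf; u = γ_w × 4.90 = 305.8 psf.
Total σ_h = 383.2 + 305.8 = 689.0 psf.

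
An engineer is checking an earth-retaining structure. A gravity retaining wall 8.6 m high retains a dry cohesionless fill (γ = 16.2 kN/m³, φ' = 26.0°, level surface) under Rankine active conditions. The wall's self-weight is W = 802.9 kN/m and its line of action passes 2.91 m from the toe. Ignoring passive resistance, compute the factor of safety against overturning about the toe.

3.48

K_a = tan²(45° − 26.0°/2) = 0.3905.
P_a = ½K_aγH² = 0.5×0.3905×16.2×8.6² = 233.9 kN/m, acting at H/3 = 2.867 m above the base.
Overturning moment M_o = P_a × H/3 = 233.9 × 2.867 = 670.6.
Resisting moment M_r = W × 2.91 = 802.9 × 2.91 = 2336.
FS_overturning = M_r/M_o = 2336/670.6 = 3.484.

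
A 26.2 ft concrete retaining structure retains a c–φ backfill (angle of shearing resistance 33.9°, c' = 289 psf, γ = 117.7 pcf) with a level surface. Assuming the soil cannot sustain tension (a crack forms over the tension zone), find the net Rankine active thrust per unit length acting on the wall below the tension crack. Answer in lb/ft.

4820 lb/ft

K_a = 0.2839; √K_a = 0.5328.
Tension-crack depth z_c = 2c/(γ√K_a) = 2×289/(117.7×0.5328) = 9.216 ft.
σ_a at base = K_a γ H − 2c√K_a = 0.2839×117.7×26.2 − 2×289×0.5328 = 567.5 psf.
P_a = ½ × 567.5 × (H − z_c) = 0.5×567.5×16.98 = 4819 lb/ft.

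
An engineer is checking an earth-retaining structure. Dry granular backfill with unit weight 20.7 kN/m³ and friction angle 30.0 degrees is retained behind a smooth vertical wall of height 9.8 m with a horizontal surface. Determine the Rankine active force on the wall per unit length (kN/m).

331 kN/m

K_a = tan²(45° − φ/2) = 0.3333.
P_a = ½ K_a γ H² = 0.5 × 0.3333 × 20.7 × 9.8² = 331.3 kN/m.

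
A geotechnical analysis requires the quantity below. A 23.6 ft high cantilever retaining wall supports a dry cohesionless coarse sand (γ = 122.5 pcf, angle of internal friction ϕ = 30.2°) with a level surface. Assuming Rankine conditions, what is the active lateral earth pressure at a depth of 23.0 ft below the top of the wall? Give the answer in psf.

K_a = (1 − sin φ)/(1 + sin φ) = 0.3307.
σ_h = K_a γ z = 0.3307 × 122.5 × 23.0 = 931.6 psf.

932 psf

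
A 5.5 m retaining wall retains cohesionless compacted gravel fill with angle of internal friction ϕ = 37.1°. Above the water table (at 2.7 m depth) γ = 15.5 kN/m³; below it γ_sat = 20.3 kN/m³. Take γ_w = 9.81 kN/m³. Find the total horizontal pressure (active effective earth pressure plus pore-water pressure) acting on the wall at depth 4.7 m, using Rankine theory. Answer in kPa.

35.2 kPa

K_a = (1 − sin φ)/(1 + sin φ) = 0.2475.
γ' = 20.3 − 9.81 = 10.49 kN/m³.
Effective vertical stress at 4.7 m: σ'_v = 15.5×2.7 + 10.49×2.00 = 62.83 kPa.
σ'_h = K_a σ'_v = 0.2475 × 62.83 = 15.55 kPa; u = γ_w × 2.00 = 19.62 kPa.
Total σ_h = 15.55 + 19.62 = 35.17 kPa.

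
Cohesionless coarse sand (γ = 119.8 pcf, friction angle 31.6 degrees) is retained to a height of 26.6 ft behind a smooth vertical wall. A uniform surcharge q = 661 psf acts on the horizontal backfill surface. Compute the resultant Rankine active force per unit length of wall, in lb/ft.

18700 lb/ft

K_a = tan²(45° − φ/2) = 0.3123.
Soil triangle: ½ K_a γ H² = 0.5×0.3123×119.8×26.6² = 13240 lb/ft.
Surcharge rectangle: K_a q H = 0.3123×661×26.6 = 5492 lb/ft.
Total = 13240 + 5492 = 18730 lb/ft.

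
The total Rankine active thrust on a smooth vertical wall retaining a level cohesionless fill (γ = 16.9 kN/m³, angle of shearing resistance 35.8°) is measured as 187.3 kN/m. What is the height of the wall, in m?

K_a = 0.2619. P_a = ½ K_a γ H² ⇒ H = √(2P_a/(K_a γ)).
H = √(2×187.3/(0.2619×16.9)) = 9.200 m.

9.20 m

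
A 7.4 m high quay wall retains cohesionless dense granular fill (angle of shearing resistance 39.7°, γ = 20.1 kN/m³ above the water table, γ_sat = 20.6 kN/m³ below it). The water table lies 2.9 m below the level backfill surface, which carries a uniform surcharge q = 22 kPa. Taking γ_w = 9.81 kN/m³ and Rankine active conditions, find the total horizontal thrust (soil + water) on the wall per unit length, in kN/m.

K_a = tan²(45° − φ/2) = 0.2204.
γ' = 20.6 − 9.81 = 10.79 kN/m³. h₂ = H − d_w = 4.5 m.
σ'_h: at surface K_a·q = 4.849; at WT K_a(q+γd_w) = 17.70; at base K_a(q+γd_w+γ'h₂) = 28.40 kPa.
P₁ = ½(4.849+17.70)×2.9 = 32.69; P₂ = ½(17.70+28.40)×4.5 = 103.7; P_w = ½γ_w h₂² = 99.33.
Total = 32.69+103.7+99.33 = 235.7 kN/m.

236 kN/m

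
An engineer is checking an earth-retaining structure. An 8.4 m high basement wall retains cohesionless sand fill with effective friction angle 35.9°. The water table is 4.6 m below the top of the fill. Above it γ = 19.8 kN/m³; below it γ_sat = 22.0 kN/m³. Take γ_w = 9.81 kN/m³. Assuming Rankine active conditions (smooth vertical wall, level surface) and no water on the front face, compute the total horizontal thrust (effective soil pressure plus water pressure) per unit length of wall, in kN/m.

239 kN/m

K_a = tan²(45° − φ/2) = 0.2607.
γ' = 22.0 − 9.81 = 12.19 kN/m³. Depth below WT = 3.8 m.
σ'_h at WT = K_a γ d_w = 23.75 kPa; at base = 23.75 + K_a γ' × 3.8 = 35.83 kPa.
P₁ (0–4.6 m) = ½×23.75×4.6 = 54.62. P₂ (4.6–8.4 m) = ½(23.75+35.83)×3.8 = 113.2.
P_w = ½ γ_w h₂² = 0.5×9.81×3.8² = 70.83. Total = 54.62+113.2+70.83 = 238.6 kN/m.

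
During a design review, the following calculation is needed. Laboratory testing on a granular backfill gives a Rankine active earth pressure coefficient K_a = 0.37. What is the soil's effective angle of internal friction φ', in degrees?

27.4°

K_a = tan²(45° − φ/2) ⇒ 45° − φ/2 = arctan(√0.37) = 31.31°.
φ = 2(45° − 31.31°) = 27.38°.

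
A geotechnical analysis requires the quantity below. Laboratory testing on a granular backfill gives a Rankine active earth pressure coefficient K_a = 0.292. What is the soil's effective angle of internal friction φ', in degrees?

K_a = tan²(45° − φ/2) ⇒ 45° − φ/2 = arctan(√0.292) = 28.39°.
φ = 2(45° − 28.39°) = 33.23°.

33.2°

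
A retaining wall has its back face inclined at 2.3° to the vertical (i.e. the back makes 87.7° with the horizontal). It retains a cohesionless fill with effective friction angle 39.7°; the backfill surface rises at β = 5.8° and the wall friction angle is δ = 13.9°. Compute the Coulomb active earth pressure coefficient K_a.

K_a = sin²(α+φ) / [sin²α · sin(α−δ) · (1 + √{sin(φ+δ)sin(φ−β) / (sin(α−δ)sin(α+β))})²].
With α = 87.7°, φ = 39.7°, δ = 13.9°, β = 5.8°: K_a = 0.2320.

0.232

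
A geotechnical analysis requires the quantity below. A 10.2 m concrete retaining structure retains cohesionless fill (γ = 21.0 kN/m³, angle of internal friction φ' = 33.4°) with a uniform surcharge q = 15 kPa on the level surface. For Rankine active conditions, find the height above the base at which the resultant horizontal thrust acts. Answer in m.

3.61 m

K_a = 0.2899.
Triangular part P₁ = ½K_aγH² = 316.7 at H/3 = 3.400 m; rectangular part P₂ = K_a q H = 44.36 at H/2 = 5.100 m.
ȳ = (P₁·3.400 + P₂·5.100)/(P₁+P₂) = 3.609 m.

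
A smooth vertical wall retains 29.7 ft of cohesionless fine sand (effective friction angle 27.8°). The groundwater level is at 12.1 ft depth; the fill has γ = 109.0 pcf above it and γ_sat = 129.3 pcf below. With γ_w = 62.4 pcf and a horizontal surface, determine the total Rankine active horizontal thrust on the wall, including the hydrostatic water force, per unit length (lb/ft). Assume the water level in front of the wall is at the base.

K_a = tan²(45° − φ/2) = 0.3639.
γ' = 129.3 − 62.4 = 66.90 pcf. Depth below WT = 17.6 ft.
σ'_h at WT = K_a γ d_w = 479.9 psf; at base = 479.9 + K_a γ' × 17.6 = 908.4 psf.
P₁ (0–12.1 ft) = ½×479.9×12.1 = 2904. P₂ (12.1–29.7 ft) = ½(479.9+908.4)×17.6 = 12220.
P_w = ½ γ_w h₂² = 0.5×62.4×17.6² = 9665. Total = 2904+12220+9665 = 24790 lb/ft.

24800 lb/ft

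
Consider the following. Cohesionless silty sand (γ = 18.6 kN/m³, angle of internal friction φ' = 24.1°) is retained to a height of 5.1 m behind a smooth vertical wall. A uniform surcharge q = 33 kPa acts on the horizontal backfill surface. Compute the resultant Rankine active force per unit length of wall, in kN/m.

172 kN/m

K_a = tan²(45° − φ/2) = 0.4201.
Soil triangle: ½ K_a γ H² = 0.5×0.4201×18.6×5.1² = 101.6 kN/m.
Surcharge rectangle: K_a q H = 0.4201×33×5.1 = 70.71 kN/m.
Total = 101.6 + 70.71 = 172.3 kN/m.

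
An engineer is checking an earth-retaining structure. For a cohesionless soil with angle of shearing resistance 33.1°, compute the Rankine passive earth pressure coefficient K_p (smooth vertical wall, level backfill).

K_p = (1 + sin φ)/(1 − sin φ) = tan²(45° + 33.1°/2) = 3.406.

3.41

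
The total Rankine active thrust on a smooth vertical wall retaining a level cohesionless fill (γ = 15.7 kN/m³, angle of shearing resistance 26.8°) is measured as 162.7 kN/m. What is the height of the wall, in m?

K_a = 0.3785. P_a = ½ K_a γ H² ⇒ H = √(2P_a/(K_a γ)).
H = √(2×162.7/(0.3785×15.7)) = 7.400 m.

7.40 m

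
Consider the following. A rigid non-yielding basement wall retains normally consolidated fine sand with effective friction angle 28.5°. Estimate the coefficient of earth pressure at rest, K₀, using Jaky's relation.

K₀ = 1 − sin φ' = 1 − sin 28.5° = 0.5228.

0.523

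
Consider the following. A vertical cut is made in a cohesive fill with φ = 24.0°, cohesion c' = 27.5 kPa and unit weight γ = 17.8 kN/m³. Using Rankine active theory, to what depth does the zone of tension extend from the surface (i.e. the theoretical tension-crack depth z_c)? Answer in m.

K_a = tan²(45° − 24.0°/2) = 0.4217; √K_a = 0.6494.
The active pressure is zero where K_a γ z = 2c√K_a, so z_c = 2c/(γ√K_a) = 2×27.5/(17.8×0.6494) = 4.758 m.

4.76 m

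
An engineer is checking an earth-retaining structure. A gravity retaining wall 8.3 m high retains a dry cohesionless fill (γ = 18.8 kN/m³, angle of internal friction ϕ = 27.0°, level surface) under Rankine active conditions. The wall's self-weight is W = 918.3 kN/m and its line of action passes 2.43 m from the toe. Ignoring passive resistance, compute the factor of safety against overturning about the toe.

3.32

K_a = tan²(45° − 27.0°/2) = 0.3755.
P_a = ½K_aγH² = 0.5×0.3755×18.8×8.3² = 243.2 kN/m, acting at H/3 = 2.767 m above the base.
Overturning moment M_o = P_a × H/3 = 243.2 × 2.767 = 672.8.
Resisting moment M_r = W × 2.43 = 918.3 × 2.43 = 2231.
FS_overturning = M_r/M_o = 2231/672.8 = 3.317.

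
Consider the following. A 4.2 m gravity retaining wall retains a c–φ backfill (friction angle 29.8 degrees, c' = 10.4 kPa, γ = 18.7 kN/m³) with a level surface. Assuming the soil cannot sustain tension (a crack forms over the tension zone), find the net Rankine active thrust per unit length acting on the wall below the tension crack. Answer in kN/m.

K_a = 0.3360; √K_a = 0.5797.
Tension-crack depth z_c = 2c/(γ√K_a) = 2×10.4/(18.7×0.5797) = 1.919 m.
σ_a at base = K_a γ H − 2c√K_a = 0.3360×18.7×4.2 − 2×10.4×0.5797 = 14.33 kPa.
P_a = ½ × 14.33 × (H − z_c) = 0.5×14.33×2.281 = 16.35 kN/m.

16.3 kN/m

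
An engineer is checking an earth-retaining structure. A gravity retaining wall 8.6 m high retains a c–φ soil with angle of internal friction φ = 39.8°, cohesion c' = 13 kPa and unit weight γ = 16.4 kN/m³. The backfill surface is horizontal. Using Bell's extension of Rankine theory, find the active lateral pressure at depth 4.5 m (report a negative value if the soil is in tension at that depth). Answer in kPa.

4.01 kPa

K_a = (1 − sin φ)/(1 + sin φ) = 0.2194.
σ_a = K_a γ z − 2c√K_a = 0.2194×16.4×4.5 − 2×13×0.4684 = 4.015 kPa.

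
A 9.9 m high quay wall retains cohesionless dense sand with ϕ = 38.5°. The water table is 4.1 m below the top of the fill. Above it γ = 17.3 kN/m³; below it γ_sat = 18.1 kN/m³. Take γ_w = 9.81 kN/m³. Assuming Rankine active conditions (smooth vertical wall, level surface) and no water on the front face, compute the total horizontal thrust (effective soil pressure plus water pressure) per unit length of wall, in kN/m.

K_a = tan²(45° − φ/2) = 0.2327.
γ' = 18.1 − 9.81 = 8.290 kN/m³. Depth below WT = 5.8 m.
σ'_h at WT = K_a γ d_w = 16.50 kPa; at base = 16.50 + K_a γ' × 5.8 = 27.69 kPa.
P₁ (0–4.1 m) = ½×16.50×4.1 = 33.83. P₂ (4.1–9.9 m) = ½(16.50+27.69)×5.8 = 128.2.
P_w = ½ γ_w h₂² = 0.5×9.81×5.8² = 165.0. Total = 33.83+128.2+165.0 = 327.0 kN/m.

327 kN/m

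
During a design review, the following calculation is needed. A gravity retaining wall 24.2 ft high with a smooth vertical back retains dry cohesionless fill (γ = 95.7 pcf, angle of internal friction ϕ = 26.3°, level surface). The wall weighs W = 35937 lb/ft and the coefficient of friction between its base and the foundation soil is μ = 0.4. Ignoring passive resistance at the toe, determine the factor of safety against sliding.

1.33

K_a = tan²(45° − 26.3°/2) = 0.3859.
P_a = ½K_aγH² = 0.5×0.3859×95.7×24.2² = 10810 lb/ft, acting at H/3 = 8.067 ft above the base.
FS_sliding = μW / P_a = 0.4×35937 / 10810 = 1.329.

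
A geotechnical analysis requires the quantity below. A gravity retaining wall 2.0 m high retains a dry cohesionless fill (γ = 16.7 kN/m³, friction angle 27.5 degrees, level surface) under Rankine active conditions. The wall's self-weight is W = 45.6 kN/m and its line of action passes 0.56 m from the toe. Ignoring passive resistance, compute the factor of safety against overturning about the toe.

3.11

K_a = tan²(45° − 27.5°/2) = 0.3682.
P_a = ½K_aγH² = 0.5×0.3682×16.7×2.0² = 12.30 kN/m, acting at H/3 = 0.6667 m above the base.
Overturning moment M_o = P_a × H/3 = 12.30 × 0.6667 = 8.199.
Resisting moment M_r = W × 0.56 = 45.6 × 0.56 = 25.54.
FS_overturning = M_r/M_o = 25.54/8.199 = 3.114.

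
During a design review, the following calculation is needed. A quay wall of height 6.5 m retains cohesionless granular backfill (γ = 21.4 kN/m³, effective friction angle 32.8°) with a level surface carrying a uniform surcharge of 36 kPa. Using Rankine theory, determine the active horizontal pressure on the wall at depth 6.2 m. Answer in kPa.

50.1 kPa

K_a = (1 − sin φ)/(1 + sin φ) = 0.2973.
σ_v = γz + q = 21.4 × 6.2 + 36 = 168.7 kPa.
σ_h = K_a σ_v = 0.2973 × 168.7 = 50.14 kPa.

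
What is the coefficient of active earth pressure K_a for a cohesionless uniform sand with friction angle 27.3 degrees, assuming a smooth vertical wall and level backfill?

0.371

K_a = tan²(45° − φ/2) = tan²(31.35°) = 0.3711.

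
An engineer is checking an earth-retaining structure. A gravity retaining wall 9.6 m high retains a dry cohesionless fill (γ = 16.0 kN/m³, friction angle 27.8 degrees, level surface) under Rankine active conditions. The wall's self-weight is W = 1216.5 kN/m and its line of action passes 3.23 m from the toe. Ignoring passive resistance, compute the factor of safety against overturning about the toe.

4.58

K_a = tan²(45° − 27.8°/2) = 0.3639.
P_a = ½K_aγH² = 0.5×0.3639×16.0×9.6² = 268.3 kN/m, acting at H/3 = 3.200 m above the base.
Overturning moment M_o = P_a × H/3 = 268.3 × 3.200 = 858.5.
Resisting moment M_r = W × 3.23 = 1216.5 × 3.23 = 3929.
FS_overturning = M_r/M_o = 3929/858.5 = 4.577.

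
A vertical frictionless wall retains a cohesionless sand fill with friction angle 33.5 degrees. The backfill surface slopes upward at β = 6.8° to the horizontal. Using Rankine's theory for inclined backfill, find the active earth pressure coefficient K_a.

0.294

K_a = cos β · (cos β − √(cos²β − cos²φ)) / (cos β + √(cos²β − cos²φ)).
cos β = 0.9930, cos φ = 0.8339, √(cos²β − cos²φ) = 0.5391.
K_a = 0.9930 × (0.9930 − 0.5391)/(0.9930 + 0.5391) = 0.2942.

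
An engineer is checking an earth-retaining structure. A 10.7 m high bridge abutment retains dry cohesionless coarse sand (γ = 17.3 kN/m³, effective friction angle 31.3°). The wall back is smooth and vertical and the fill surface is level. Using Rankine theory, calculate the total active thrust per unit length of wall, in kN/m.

313 kN/m

K_a = tan²(45° − φ/2) = 0.3162.
P_a = ½ K_a γ H² = 0.5 × 0.3162 × 17.3 × 10.7² = 313.2 kN/m.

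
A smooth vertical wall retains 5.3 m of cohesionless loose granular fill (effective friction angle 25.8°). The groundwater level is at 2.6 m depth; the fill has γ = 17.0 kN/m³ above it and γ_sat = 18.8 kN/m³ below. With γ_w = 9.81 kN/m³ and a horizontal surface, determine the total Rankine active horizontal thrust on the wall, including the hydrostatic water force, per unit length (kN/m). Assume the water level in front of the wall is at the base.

K_a = tan²(45° − φ/2) = 0.3935.
γ' = 18.8 − 9.81 = 8.990 kN/m³. Depth below WT = 2.7 m.
σ'_h at WT = K_a γ d_w = 17.39 kPa; at base = 17.39 + K_a γ' × 2.7 = 26.94 kPa.
P₁ (0–2.6 m) = ½×17.39×2.6 = 22.61. P₂ (2.6–5.3 m) = ½(17.39+26.94)×2.7 = 59.86.
P_w = ½ γ_w h₂² = 0.5×9.81×2.7² = 35.76. Total = 22.61+59.86+35.76 = 118.2 kN/m.

118 kN/m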